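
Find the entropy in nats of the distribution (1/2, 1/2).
0.6931 nats

Shannon entropy is H(X) = -Σ p(x) log p(x).

For P = (1/2, 1/2):
H = -1/2 × log_e(1/2) -1/2 × log_e(1/2)
H = 0.6931 nats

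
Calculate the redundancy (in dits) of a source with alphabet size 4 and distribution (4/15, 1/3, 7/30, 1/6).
0.0128 dits

Redundancy measures how far a source is from maximum entropy:
R = H_max - H(X)

Maximum entropy for 4 symbols: H_max = log_10(4) = 0.6021 dits
Actual entropy: H(X) = 0.5893 dits
Redundancy: R = 0.6021 - 0.5893 = 0.0128 dits

This redundancy represents potential for compression: the source could be compressed by 0.0128 dits per symbol.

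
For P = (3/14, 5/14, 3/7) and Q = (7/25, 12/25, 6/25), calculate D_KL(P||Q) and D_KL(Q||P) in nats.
D_KL(P||Q) = 0.0856, D_KL(Q||P) = 0.0776

KL divergence is not symmetric: D_KL(P||Q) ≠ D_KL(Q||P) in general.

D_KL(P||Q) = 0.0856 nats
D_KL(Q||P) = 0.0776 nats

No, they are not equal!

This asymmetry is why KL divergence is not a true distance metric.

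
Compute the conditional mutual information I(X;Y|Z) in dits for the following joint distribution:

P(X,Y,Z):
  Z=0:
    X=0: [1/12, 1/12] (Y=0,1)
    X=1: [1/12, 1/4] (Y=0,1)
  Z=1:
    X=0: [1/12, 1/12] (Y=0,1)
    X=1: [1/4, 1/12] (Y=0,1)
0.0133 dits

Conditional mutual information: I(X;Y|Z) = H(X|Z) + H(Y|Z) - H(X,Y|Z)

H(Z) = 0.3010
H(X,Z) = 0.5775 → H(X|Z) = 0.2764
H(Y,Z) = 0.5775 → H(Y|Z) = 0.2764
H(X,Y,Z) = 0.8406 → H(X,Y|Z) = 0.5396

I(X;Y|Z) = 0.2764 + 0.2764 - 0.5396 = 0.0133 dits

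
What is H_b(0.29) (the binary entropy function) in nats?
0.6022 nats

The binary entropy function is:
H(p) = -p log(p) - (1-p) log(1-p)

H(0.29) = -0.29 × log_e(0.29) - 0.71 × log_e(0.71)
H(0.29) = 0.6022 nats

Note: Binary entropy is maximized at p=0.5 (H=1 bit) and minimized at p=0 or p=1 (H=0).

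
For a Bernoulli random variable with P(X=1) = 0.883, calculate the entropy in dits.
0.1567 dits

The binary entropy function is:
H(p) = -p log(p) - (1-p) log(1-p)

H(0.883) = -0.883 × log_10(0.883) - 0.117 × log_10(0.117)
H(0.883) = 0.1567 dits

Note: Binary entropy is maximized at p=0.5 (H=1 bit) and minimized at p=0 or p=1 (H=0).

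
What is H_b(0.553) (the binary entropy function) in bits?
0.9919 bits

The binary entropy function is:
H(p) = -p log(p) - (1-p) log(1-p)

H(0.553) = -0.553 × log_2(0.553) - 0.447 × log_2(0.447)
H(0.553) = 0.9919 bits

Note: Binary entropy is maximized at p=0.5 (H=1 bit) and minimized at p=0 or p=1 (H=0).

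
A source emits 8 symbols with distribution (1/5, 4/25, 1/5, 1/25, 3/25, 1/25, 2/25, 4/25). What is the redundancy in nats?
0.1352 nats

Redundancy measures how far a source is from maximum entropy:
R = H_max - H(X)

Maximum entropy for 8 symbols: H_max = log_e(8) = 2.0794 nats
Actual entropy: H(X) = 1.9442 nats
Redundancy: R = 2.0794 - 1.9442 = 0.1352 nats

This redundancy represents potential for compression: the source could be compressed by 0.1352 nats per symbol.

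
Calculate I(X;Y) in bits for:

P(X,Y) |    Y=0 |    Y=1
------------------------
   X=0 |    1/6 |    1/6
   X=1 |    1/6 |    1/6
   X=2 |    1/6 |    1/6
0.0000 bits

Mutual information: I(X;Y) = H(X) + H(Y) - H(X,Y)

Marginals:
P(X) = (1/3, 1/3, 1/3), H(X) = 1.5850 bits
P(Y) = (1/2, 1/2), H(Y) = 1.0000 bits

Joint entropy: H(X,Y) = 2.5850 bits

I(X;Y) = 1.5850 + 1.0000 - 2.5850 = 0.0000 bits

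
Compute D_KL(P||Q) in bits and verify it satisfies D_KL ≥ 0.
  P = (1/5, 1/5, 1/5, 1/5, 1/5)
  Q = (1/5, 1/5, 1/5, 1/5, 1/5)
0.0000 bits

KL divergence satisfies the Gibbs inequality: D_KL(P||Q) ≥ 0 for all distributions P, Q.

D_KL(P||Q) = Σ p(x) log(p(x)/q(x))
Term by term:
  x=0: 1/5 × log_2[(1/5)/(1/5)] = 0.0000
  x=1: 1/5 × log_2[(1/5)/(1/5)] = 0.0000
  x=2: 1/5 × log_2[(1/5)/(1/5)] = 0.0000
  x=3: 1/5 × log_2[(1/5)/(1/5)] = 0.0000
  x=4: 1/5 × log_2[(1/5)/(1/5)] = 0.0000
D_KL(P||Q) = 0.0000 bits

D_KL(P||Q) = 0.0000 ≥ 0 ✓

This non-negativity is a fundamental property: relative entropy cannot be negative because it measures how different Q is from P.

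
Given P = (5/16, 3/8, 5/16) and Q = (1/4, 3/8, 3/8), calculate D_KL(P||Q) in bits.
0.0184 bits

KL divergence: D_KL(P||Q) = Σ p(x) log(p(x)/q(x))

Computing term by term:
  x=0: 5/16 × log_2[(5/16)/(1/4)] = 5/16 × 0.3219 = 0.1006
  x=1: 3/8 × log_2[(3/8)/(3/8)] = 3/8 × 0.0000 = 0.0000
  x=2: 5/16 × log_2[(5/16)/(3/8)] = 5/16 × -0.2630 = -0.0822

D_KL(P||Q) = 0.0184 bits

Note: KL divergence is always non-negative and equals 0 iff P = Q.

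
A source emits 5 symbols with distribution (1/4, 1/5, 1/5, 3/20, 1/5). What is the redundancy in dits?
0.0055 dits

Redundancy measures how far a source is from maximum entropy:
R = H_max - H(X)

Maximum entropy for 5 symbols: H_max = log_10(5) = 0.6990 dits
Actual entropy: H(X) = 0.6935 dits
Redundancy: R = 0.6990 - 0.6935 = 0.0055 dits

This redundancy represents potential for compression: the source could be compressed by 0.0055 dits per symbol.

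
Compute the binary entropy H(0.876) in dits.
0.1628 dits

The binary entropy function is:
H(p) = -p log(p) - (1-p) log(1-p)

H(0.876) = -0.876 × log_10(0.876) - 0.124 × log_10(0.124)
H(0.876) = 0.1628 dits

Note: Binary entropy is maximized at p=0.5 (H=1 bit) and minimized at p=0 or p=1 (H=0).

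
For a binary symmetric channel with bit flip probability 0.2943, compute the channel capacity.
0.1258 bits

For a binary symmetric channel (BSC) with error probability p:
Capacity C = 1 - H(p) bits per symbol

where H(p) = -p log₂(p) - (1-p) log₂(1-p) is the binary entropy function.

H(0.2943) = 0.8742 bits
C = 1 - 0.8742 = 0.1258 bits per symbol

This means we can reliably transmit up to 0.1258 bits of information per channel use.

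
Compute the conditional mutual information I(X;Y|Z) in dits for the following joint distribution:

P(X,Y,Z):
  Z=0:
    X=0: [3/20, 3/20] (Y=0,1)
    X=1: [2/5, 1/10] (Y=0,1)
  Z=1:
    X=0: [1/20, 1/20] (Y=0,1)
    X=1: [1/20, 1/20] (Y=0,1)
0.0168 dits

Conditional mutual information: I(X;Y|Z) = H(X|Z) + H(Y|Z) - H(X,Y|Z)

H(Z) = 0.2173
H(X,Z) = 0.5074 → H(X|Z) = 0.2901
H(Y,Z) = 0.4933 → H(Y|Z) = 0.2760
H(X,Y,Z) = 0.7666 → H(X,Y|Z) = 0.5492

I(X;Y|Z) = 0.2901 + 0.2760 - 0.5492 = 0.0168 dits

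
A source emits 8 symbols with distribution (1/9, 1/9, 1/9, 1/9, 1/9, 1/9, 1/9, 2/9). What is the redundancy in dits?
0.0157 dits

Redundancy measures how far a source is from maximum entropy:
R = H_max - H(X)

Maximum entropy for 8 symbols: H_max = log_10(8) = 0.9031 dits
Actual entropy: H(X) = 0.8873 dits
Redundancy: R = 0.9031 - 0.8873 = 0.0157 dits

This redundancy represents potential for compression: the source could be compressed by 0.0157 dits per symbol.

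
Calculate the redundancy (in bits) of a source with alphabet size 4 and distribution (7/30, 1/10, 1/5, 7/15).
0.2004 bits

Redundancy measures how far a source is from maximum entropy:
R = H_max - H(X)

Maximum entropy for 4 symbols: H_max = log_2(4) = 2.0000 bits
Actual entropy: H(X) = 1.7996 bits
Redundancy: R = 2.0000 - 1.7996 = 0.2004 bits

This redundancy represents potential for compression: the source could be compressed by 0.2004 bits per symbol.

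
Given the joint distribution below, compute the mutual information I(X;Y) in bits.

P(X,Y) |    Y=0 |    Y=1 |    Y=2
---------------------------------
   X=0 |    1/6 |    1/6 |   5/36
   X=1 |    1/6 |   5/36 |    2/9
0.0136 bits

Mutual information: I(X;Y) = H(X) + H(Y) - H(X,Y)

Marginals:
P(X) = (17/36, 19/36), H(X) = 0.9978 bits
P(Y) = (1/3, 11/36, 13/36), H(Y) = 1.5816 bits

Joint entropy: H(X,Y) = 2.5658 bits

I(X;Y) = 0.9978 + 1.5816 - 2.5658 = 0.0136 bits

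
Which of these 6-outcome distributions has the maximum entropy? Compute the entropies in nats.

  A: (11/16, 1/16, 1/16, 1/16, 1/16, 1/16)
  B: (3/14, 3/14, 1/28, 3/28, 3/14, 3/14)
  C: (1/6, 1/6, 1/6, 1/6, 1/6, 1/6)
C

For a discrete distribution over n outcomes, entropy is maximized by the uniform distribution.

Computing entropies:
H(A) = 1.1240 nats
H(B) = 1.6787 nats
H(C) = 1.7918 nats

The uniform distribution (where all probabilities equal 1/6) achieves the maximum entropy of log_e(6) = 1.7918 nats.

Distribution C has the highest entropy.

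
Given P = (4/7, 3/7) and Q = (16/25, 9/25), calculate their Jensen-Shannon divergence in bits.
0.0036 bits

Jensen-Shannon divergence is:
JSD(P||Q) = 0.5 × D_KL(P||M) + 0.5 × D_KL(Q||M)
where M = 0.5 × (P + Q) is the mixture distribution.

M = 0.5 × (4/7, 3/7) + 0.5 × (16/25, 9/25) = (0.605714, 0.394286)

D_KL(P||M) = 0.0035 bits
D_KL(Q||M) = 0.0036 bits

JSD(P||Q) = 0.5 × 0.0035 + 0.5 × 0.0036 = 0.0036 bits

Unlike KL divergence, JSD is symmetric and bounded: 0 ≤ JSD ≤ log(2).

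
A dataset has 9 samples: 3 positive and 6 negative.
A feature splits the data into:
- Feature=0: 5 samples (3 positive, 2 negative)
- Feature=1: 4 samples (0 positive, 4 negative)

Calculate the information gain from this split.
0.3789 bits

Information Gain = H(Y) - H(Y|Feature)

Before split:
P(positive) = 3/9 = 0.3333
H(Y) = 0.9183 bits

After split:
Feature=0: H = 0.9710 bits (weight = 5/9)
Feature=1: H = 0.0000 bits (weight = 4/9)
H(Y|Feature) = (5/9)×0.9710 + (4/9)×0.0000 = 0.5394 bits

Information Gain = 0.9183 - 0.5394 = 0.3789 bits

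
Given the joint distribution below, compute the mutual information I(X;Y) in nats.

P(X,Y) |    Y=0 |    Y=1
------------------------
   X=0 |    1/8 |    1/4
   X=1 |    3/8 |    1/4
0.0338 nats

Mutual information: I(X;Y) = H(X) + H(Y) - H(X,Y)

Marginals:
P(X) = (3/8, 5/8), H(X) = 0.6616 nats
P(Y) = (1/2, 1/2), H(Y) = 0.6931 nats

Joint entropy: H(X,Y) = 1.3209 nats

I(X;Y) = 0.6616 + 0.6931 - 1.3209 = 0.0338 nats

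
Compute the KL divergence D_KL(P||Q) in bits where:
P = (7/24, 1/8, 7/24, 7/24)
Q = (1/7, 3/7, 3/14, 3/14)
0.3376 bits

KL divergence: D_KL(P||Q) = Σ p(x) log(p(x)/q(x))

Computing term by term:
  x=0: 7/24 × log_2[(7/24)/(1/7)] = 7/24 × 1.0297 = 0.3003
  x=1: 1/8 × log_2[(1/8)/(3/7)] = 1/8 × -1.7776 = -0.2222
  x=2: 7/24 × log_2[(7/24)/(3/14)] = 7/24 × 0.4448 = 0.1297
  x=3: 7/24 × log_2[(7/24)/(3/14)] = 7/24 × 0.4448 = 0.1297

D_KL(P||Q) = 0.3376 bits

Note: KL divergence is always non-negative and equals 0 iff P = Q.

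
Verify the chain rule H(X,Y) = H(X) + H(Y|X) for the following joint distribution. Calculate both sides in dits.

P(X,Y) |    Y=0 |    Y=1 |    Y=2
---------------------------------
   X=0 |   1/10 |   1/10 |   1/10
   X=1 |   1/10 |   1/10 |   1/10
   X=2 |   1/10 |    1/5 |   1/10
H(X,Y) = 0.9398, H(X) = 0.4729, H(Y|X) = 0.4669 (all in dits)

Chain rule: H(X,Y) = H(X) + H(Y|X)

Left side — joint entropy directly:
H(X,Y) = -Σ p(x,y) log p(x,y) = 0.9398 dits

Right side — compute H(Y|X) from the conditional distributions:
P(X) = (3/10, 3/10, 2/5), so H(X) = 0.4729 dits
H(Y|X) = Σ_x P(X=x) · H(Y|X=x):
  P(Y|X=0) = (1/3, 1/3, 1/3), H(Y|X=0) = 0.4771, weight P(X=0) = 3/10
  P(Y|X=1) = (1/3, 1/3, 1/3), H(Y|X=1) = 0.4771, weight P(X=1) = 3/10
  P(Y|X=2) = (1/4, 1/2, 1/4), H(Y|X=2) = 0.4515, weight P(X=2) = 2/5
H(Y|X) = 0.4669 dits

H(X) + H(Y|X) = 0.4729 + 0.4669 = 0.9398 dits

Both sides equal 0.9398 dits. ✓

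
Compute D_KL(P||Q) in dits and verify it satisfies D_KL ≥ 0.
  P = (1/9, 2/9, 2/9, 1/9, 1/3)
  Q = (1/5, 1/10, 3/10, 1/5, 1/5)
0.0653 dits

KL divergence satisfies the Gibbs inequality: D_KL(P||Q) ≥ 0 for all distributions P, Q.

D_KL(P||Q) = Σ p(x) log(p(x)/q(x))
Term by term:
  x=0: 1/9 × log_10[(1/9)/(1/5)] = -0.0284
  x=1: 2/9 × log_10[(2/9)/(1/10)] = 0.0771
  x=2: 2/9 × log_10[(2/9)/(3/10)] = -0.0290
  x=3: 1/9 × log_10[(1/9)/(1/5)] = -0.0284
  x=4: 1/3 × log_10[(1/3)/(1/5)] = 0.0739
D_KL(P||Q) = 0.0653 dits

D_KL(P||Q) = 0.0653 ≥ 0 ✓

This non-negativity is a fundamental property: relative entropy cannot be negative because it measures how different Q is from P.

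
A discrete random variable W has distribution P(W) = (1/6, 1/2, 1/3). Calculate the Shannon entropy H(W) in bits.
1.4591 bits

Shannon entropy is H(X) = -Σ p(x) log p(x).

For P = (1/6, 1/2, 1/3):
H = -1/6 × log_2(1/6) -1/2 × log_2(1/2) -1/3 × log_2(1/3)
H = 1.4591 bits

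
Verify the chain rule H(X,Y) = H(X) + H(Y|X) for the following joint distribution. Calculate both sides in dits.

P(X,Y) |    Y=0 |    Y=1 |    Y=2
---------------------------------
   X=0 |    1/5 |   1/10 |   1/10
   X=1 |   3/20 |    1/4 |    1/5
H(X,Y) = 0.7537, H(X) = 0.2923, H(Y|X) = 0.4614 (all in dits)

Chain rule: H(X,Y) = H(X) + H(Y|X)

Left side — joint entropy directly:
H(X,Y) = -Σ p(x,y) log p(x,y) = 0.7537 dits

Right side — compute H(Y|X) from the conditional distributions:
P(X) = (2/5, 3/5), so H(X) = 0.2923 dits
H(Y|X) = Σ_x P(X=x) · H(Y|X=x):
  P(Y|X=0) = (1/2, 1/4, 1/4), H(Y|X=0) = 0.4515, weight P(X=0) = 2/5
  P(Y|X=1) = (1/4, 5/12, 1/3), H(Y|X=1) = 0.4680, weight P(X=1) = 3/5
H(Y|X) = 0.4614 dits

H(X) + H(Y|X) = 0.2923 + 0.4614 = 0.7537 dits

Both sides equal 0.7537 dits. ✓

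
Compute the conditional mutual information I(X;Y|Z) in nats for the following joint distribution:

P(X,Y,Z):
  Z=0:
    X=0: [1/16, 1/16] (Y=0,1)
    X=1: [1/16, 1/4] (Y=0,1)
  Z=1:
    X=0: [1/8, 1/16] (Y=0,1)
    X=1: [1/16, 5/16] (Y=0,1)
0.0885 nats

Conditional mutual information: I(X;Y|Z) = H(X|Z) + H(Y|Z) - H(X,Y|Z)

H(Z) = 0.6853
H(X,Z) = 1.3051 → H(X|Z) = 0.6198
H(Y,Z) = 1.3051 → H(Y|Z) = 0.6198
H(X,Y,Z) = 1.8364 → H(X,Y|Z) = 1.1511

I(X;Y|Z) = 0.6198 + 0.6198 - 1.1511 = 0.0885 nats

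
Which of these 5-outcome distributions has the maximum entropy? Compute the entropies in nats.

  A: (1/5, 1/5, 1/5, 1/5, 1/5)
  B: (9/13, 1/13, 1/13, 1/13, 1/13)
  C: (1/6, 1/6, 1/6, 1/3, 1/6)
A

For a discrete distribution over n outcomes, entropy is maximized by the uniform distribution.

Computing entropies:
H(A) = 1.6094 nats
H(B) = 1.0438 nats
H(C) = 1.5607 nats

The uniform distribution (where all probabilities equal 1/5) achieves the maximum entropy of log_e(5) = 1.6094 nats.

Distribution A has the highest entropy.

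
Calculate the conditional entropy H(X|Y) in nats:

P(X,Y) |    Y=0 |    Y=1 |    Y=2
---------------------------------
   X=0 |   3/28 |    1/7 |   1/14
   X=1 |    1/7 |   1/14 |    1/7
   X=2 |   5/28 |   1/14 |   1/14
1.0559 nats

Using the chain rule: H(X|Y) = H(X,Y) - H(Y)

First, compute H(X,Y) = 2.1349 nats

Marginal P(Y) = (3/7, 2/7, 2/7)
H(Y) = 1.0790 nats

H(X|Y) = H(X,Y) - H(Y) = 2.1349 - 1.0790 = 1.0559 nats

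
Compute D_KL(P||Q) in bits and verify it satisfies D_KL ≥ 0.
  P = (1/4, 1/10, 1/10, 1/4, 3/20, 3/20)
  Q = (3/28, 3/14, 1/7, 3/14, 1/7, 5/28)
0.1726 bits

KL divergence satisfies the Gibbs inequality: D_KL(P||Q) ≥ 0 for all distributions P, Q.

D_KL(P||Q) = Σ p(x) log(p(x)/q(x))
Term by term:
  x=0: 1/4 × log_2[(1/4)/(3/28)] = 0.3056
  x=1: 1/10 × log_2[(1/10)/(3/14)] = -0.1100
  x=2: 1/10 × log_2[(1/10)/(1/7)] = -0.0515
  x=3: 1/4 × log_2[(1/4)/(3/14)] = 0.0556
  x=4: 3/20 × log_2[(3/20)/(1/7)] = 0.0106
  x=5: 3/20 × log_2[(3/20)/(5/28)] = -0.0377
D_KL(P||Q) = 0.1726 bits

D_KL(P||Q) = 0.1726 ≥ 0 ✓

This non-negativity is a fundamental property: relative entropy cannot be negative because it measures how different Q is from P.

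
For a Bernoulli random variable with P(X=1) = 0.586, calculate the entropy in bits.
0.9786 bits

The binary entropy function is:
H(p) = -p log(p) - (1-p) log(1-p)

H(0.586) = -0.586 × log_2(0.586) - 0.414 × log_2(0.414)
H(0.586) = 0.9786 bits

Note: Binary entropy is maximized at p=0.5 (H=1 bit) and minimized at p=0 or p=1 (H=0).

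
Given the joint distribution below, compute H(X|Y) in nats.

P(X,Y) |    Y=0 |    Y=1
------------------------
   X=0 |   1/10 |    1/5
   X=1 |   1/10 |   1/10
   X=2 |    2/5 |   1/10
0.9364 nats

Using the chain rule: H(X|Y) = H(X,Y) - H(Y)

First, compute H(X,Y) = 1.6094 nats

Marginal P(Y) = (3/5, 2/5)
H(Y) = 0.6730 nats

H(X|Y) = H(X,Y) - H(Y) = 1.6094 - 0.6730 = 0.9364 nats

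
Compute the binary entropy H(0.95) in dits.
0.0862 dits

The binary entropy function is:
H(p) = -p log(p) - (1-p) log(1-p)

H(0.95) = -0.95 × log_10(0.95) - 0.05 × log_10(0.05)
H(0.95) = 0.0862 dits

Note: Binary entropy is maximized at p=0.5 (H=1 bit) and minimized at p=0 or p=1 (H=0).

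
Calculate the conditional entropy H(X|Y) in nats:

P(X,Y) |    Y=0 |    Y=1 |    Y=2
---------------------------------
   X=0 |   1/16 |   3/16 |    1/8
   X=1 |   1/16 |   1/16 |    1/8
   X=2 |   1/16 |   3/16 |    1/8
1.0573 nats

Using the chain rule: H(X|Y) = H(X,Y) - H(Y)

First, compute H(X,Y) = 2.1007 nats

Marginal P(Y) = (3/16, 7/16, 3/8)
H(Y) = 1.0434 nats

H(X|Y) = H(X,Y) - H(Y) = 2.1007 - 1.0434 = 1.0573 nats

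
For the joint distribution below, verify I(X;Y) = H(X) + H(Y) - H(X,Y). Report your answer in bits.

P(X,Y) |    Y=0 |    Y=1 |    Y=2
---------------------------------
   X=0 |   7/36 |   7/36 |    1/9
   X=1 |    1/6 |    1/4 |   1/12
I(X;Y) = 0.0094 bits

Mutual information has multiple equivalent forms:
- I(X;Y) = H(X) - H(X|Y)
- I(X;Y) = H(Y) - H(Y|X)
- I(X;Y) = H(X) + H(Y) - H(X,Y)

Computing all quantities:
H(X) = 1.0000, H(Y) = 1.5100, H(X,Y) = 2.5006
H(X|Y) = 0.9906, H(Y|X) = 1.5006

Verification:
H(X) - H(X|Y) = 1.0000 - 0.9906 = 0.0094
H(Y) - H(Y|X) = 1.5100 - 1.5006 = 0.0094
H(X) + H(Y) - H(X,Y) = 1.0000 + 1.5100 - 2.5006 = 0.0094

All forms give I(X;Y) = 0.0094 bits. ✓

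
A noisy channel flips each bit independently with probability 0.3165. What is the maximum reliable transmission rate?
0.0995 bits

For a binary symmetric channel (BSC) with error probability p:
Capacity C = 1 - H(p) bits per symbol

where H(p) = -p log₂(p) - (1-p) log₂(1-p) is the binary entropy function.

H(0.3165) = 0.9005 bits
C = 1 - 0.9005 = 0.0995 bits per symbol

This means we can reliably transmit up to 0.0995 bits of information per channel use.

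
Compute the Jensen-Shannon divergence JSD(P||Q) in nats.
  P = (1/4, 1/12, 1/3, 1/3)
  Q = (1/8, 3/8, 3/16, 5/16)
0.0713 nats

Jensen-Shannon divergence is:
JSD(P||Q) = 0.5 × D_KL(P||M) + 0.5 × D_KL(Q||M)
where M = 0.5 × (P + Q) is the mixture distribution.

M = 0.5 × (1/4, 1/12, 1/3, 1/3) + 0.5 × (1/8, 3/8, 3/16, 5/16) = (3/16, 0.229167, 0.260417, 0.322917)

D_KL(P||M) = 0.0805 nats
D_KL(Q||M) = 0.0622 nats

JSD(P||Q) = 0.5 × 0.0805 + 0.5 × 0.0622 = 0.0713 nats

Unlike KL divergence, JSD is symmetric and bounded: 0 ≤ JSD ≤ log(2).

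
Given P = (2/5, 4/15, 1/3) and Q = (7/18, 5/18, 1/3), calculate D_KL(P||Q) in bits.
0.0006 bits

KL divergence: D_KL(P||Q) = Σ p(x) log(p(x)/q(x))

Computing term by term:
  x=0: 2/5 × log_2[(2/5)/(7/18)] = 2/5 × 0.0406 = 0.0163
  x=1: 4/15 × log_2[(4/15)/(5/18)] = 4/15 × -0.0589 = -0.0157
  x=2: 1/3 × log_2[(1/3)/(1/3)] = 1/3 × 0.0000 = 0.0000

D_KL(P||Q) = 0.0006 bits

Note: KL divergence is always non-negative and equals 0 iff P = Q.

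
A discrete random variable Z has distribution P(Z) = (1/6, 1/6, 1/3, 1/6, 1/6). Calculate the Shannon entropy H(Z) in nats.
1.5607 nats

Shannon entropy is H(X) = -Σ p(x) log p(x).

For P = (1/6, 1/6, 1/3, 1/6, 1/6):
H = -1/6 × log_e(1/6) -1/6 × log_e(1/6) -1/3 × log_e(1/3) -1/6 × log_e(1/6) -1/6 × log_e(1/6)
H = 1.5607 nats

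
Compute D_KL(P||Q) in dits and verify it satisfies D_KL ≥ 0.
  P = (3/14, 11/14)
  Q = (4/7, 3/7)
0.1156 dits

KL divergence satisfies the Gibbs inequality: D_KL(P||Q) ≥ 0 for all distributions P, Q.

D_KL(P||Q) = Σ p(x) log(p(x)/q(x))
Term by term:
  x=0: 3/14 × log_10[(3/14)/(4/7)] = -0.0913
  x=1: 11/14 × log_10[(11/14)/(3/7)] = 0.2068
D_KL(P||Q) = 0.1156 dits

D_KL(P||Q) = 0.1156 ≥ 0 ✓

This non-negativity is a fundamental property: relative entropy cannot be negative because it measures how different Q is from P.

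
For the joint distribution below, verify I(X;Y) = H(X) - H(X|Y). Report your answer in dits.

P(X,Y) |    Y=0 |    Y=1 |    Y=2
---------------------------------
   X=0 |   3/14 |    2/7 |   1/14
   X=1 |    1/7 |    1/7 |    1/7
I(X;Y) = 0.0145 dits

Mutual information has multiple equivalent forms:
- I(X;Y) = H(X) - H(X|Y)
- I(X;Y) = H(Y) - H(Y|X)
- I(X;Y) = H(X) + H(Y) - H(X,Y)

Computing all quantities:
H(X) = 0.2966, H(Y) = 0.4608, H(X,Y) = 0.7429
H(X|Y) = 0.2821, H(Y|X) = 0.4463

Verification:
H(X) - H(X|Y) = 0.2966 - 0.2821 = 0.0145
H(Y) - H(Y|X) = 0.4608 - 0.4463 = 0.0145
H(X) + H(Y) - H(X,Y) = 0.2966 + 0.4608 - 0.7429 = 0.0145

All forms give I(X;Y) = 0.0145 dits. ✓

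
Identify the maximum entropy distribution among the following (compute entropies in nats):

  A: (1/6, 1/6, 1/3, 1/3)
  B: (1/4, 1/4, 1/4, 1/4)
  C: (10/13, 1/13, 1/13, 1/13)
B

For a discrete distribution over n outcomes, entropy is maximized by the uniform distribution.

Computing entropies:
H(A) = 1.3297 nats
H(B) = 1.3863 nats
H(C) = 0.7937 nats

The uniform distribution (where all probabilities equal 1/4) achieves the maximum entropy of log_e(4) = 1.3863 nats.

Distribution B has the highest entropy.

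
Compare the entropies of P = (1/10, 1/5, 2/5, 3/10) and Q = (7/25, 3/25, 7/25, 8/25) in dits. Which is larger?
Q

Computing entropies in dits:
H(P) = 0.5558
H(Q) = 0.5784

Distribution Q has higher entropy.

Intuition: The distribution closer to uniform (more spread out) has higher entropy.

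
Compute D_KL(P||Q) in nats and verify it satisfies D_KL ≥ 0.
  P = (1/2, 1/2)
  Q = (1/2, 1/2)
0.0000 nats

KL divergence satisfies the Gibbs inequality: D_KL(P||Q) ≥ 0 for all distributions P, Q.

D_KL(P||Q) = Σ p(x) log(p(x)/q(x))
Term by term:
  x=0: 1/2 × log_e[(1/2)/(1/2)] = 0.0000
  x=1: 1/2 × log_e[(1/2)/(1/2)] = 0.0000
D_KL(P||Q) = 0.0000 nats

D_KL(P||Q) = 0.0000 ≥ 0 ✓

This non-negativity is a fundamental property: relative entropy cannot be negative because it measures how different Q is from P.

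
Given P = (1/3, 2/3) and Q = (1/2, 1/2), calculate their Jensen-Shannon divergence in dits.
0.0062 dits

Jensen-Shannon divergence is:
JSD(P||Q) = 0.5 × D_KL(P||M) + 0.5 × D_KL(Q||M)
where M = 0.5 × (P + Q) is the mixture distribution.

M = 0.5 × (1/3, 2/3) + 0.5 × (1/2, 1/2) = (5/12, 7/12)

D_KL(P||M) = 0.0064 dits
D_KL(Q||M) = 0.0061 dits

JSD(P||Q) = 0.5 × 0.0064 + 0.5 × 0.0061 = 0.0062 dits

Unlike KL divergence, JSD is symmetric and bounded: 0 ≤ JSD ≤ log(2).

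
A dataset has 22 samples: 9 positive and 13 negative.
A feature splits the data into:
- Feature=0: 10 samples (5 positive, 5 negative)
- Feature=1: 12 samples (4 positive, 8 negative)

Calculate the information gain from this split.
0.0206 bits

Information Gain = H(Y) - H(Y|Feature)

Before split:
P(positive) = 9/22 = 0.4091
H(Y) = 0.9760 bits

After split:
Feature=0: H = 1.0000 bits (weight = 10/22)
Feature=1: H = 0.9183 bits (weight = 12/22)
H(Y|Feature) = (10/22)×1.0000 + (12/22)×0.9183 = 0.9554 bits

Information Gain = 0.9760 - 0.9554 = 0.0206 bits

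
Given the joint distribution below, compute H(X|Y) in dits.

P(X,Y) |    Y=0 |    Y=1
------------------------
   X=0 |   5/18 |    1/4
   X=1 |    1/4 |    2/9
0.3004 dits

Using the chain rule: H(X|Y) = H(X,Y) - H(Y)

First, compute H(X,Y) = 0.6007 dits

Marginal P(Y) = (19/36, 17/36)
H(Y) = 0.3004 dits

H(X|Y) = H(X,Y) - H(Y) = 0.6007 - 0.3004 = 0.3004 dits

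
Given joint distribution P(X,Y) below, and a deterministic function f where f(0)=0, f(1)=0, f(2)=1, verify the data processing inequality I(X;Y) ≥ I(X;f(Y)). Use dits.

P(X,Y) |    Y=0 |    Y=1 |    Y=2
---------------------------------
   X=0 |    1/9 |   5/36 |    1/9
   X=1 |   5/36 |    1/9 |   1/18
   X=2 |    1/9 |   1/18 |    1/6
I(X;Y) = 0.0208, I(X;f(Y)) = 0.0164, inequality holds: 0.0208 ≥ 0.0164

Data Processing Inequality: For any Markov chain X → Y → Z, we have I(X;Y) ≥ I(X;Z).

Here Z = f(Y) is a deterministic function of Y, forming X → Y → Z.

Original I(X;Y) = 0.0208 dits

After applying f:
P(X,Z) where Z=f(Y):
- P(X,Z=0) = P(X,Y=0) + P(X,Y=1)
- P(X,Z=1) = P(X,Y=2)

I(X;Z) = I(X;f(Y)) = 0.0164 dits

Verification: 0.0208 ≥ 0.0164 ✓

Information cannot be created by processing; the function f can only lose information about X.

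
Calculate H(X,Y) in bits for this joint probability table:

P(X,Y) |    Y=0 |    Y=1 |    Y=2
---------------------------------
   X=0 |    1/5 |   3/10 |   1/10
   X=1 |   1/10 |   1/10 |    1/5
2.4464 bits

Joint entropy is H(X,Y) = -Σ_{x,y} p(x,y) log p(x,y).

Summing over all non-zero entries:
H(X,Y) = -[1/5·log_2(1/5) + 3/10·log_2(3/10) + 1/10·log_2(1/10) + 1/10·log_2(1/10) + 1/10·log_2(1/10) + 1/5·log_2(1/5)]
H(X,Y) = 2.4464 bits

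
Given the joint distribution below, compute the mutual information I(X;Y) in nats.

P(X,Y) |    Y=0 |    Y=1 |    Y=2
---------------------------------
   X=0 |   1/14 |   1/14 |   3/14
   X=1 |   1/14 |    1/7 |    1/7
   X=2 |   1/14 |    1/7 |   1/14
0.0477 nats

Mutual information: I(X;Y) = H(X) + H(Y) - H(X,Y)

Marginals:
P(X) = (5/14, 5/14, 2/7), H(X) = 1.0934 nats
P(Y) = (3/14, 5/14, 3/7), H(Y) = 1.0609 nats

Joint entropy: H(X,Y) = 2.1066 nats

I(X;Y) = 1.0934 + 1.0609 - 2.1066 = 0.0477 nats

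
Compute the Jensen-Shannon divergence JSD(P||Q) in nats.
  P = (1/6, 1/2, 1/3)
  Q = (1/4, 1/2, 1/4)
0.0072 nats

Jensen-Shannon divergence is:
JSD(P||Q) = 0.5 × D_KL(P||M) + 0.5 × D_KL(Q||M)
where M = 0.5 × (P + Q) is the mixture distribution.

M = 0.5 × (1/6, 1/2, 1/3) + 0.5 × (1/4, 1/2, 1/4) = (5/24, 1/2, 7/24)

D_KL(P||M) = 0.0073 nats
D_KL(Q||M) = 0.0070 nats

JSD(P||Q) = 0.5 × 0.0073 + 0.5 × 0.0070 = 0.0072 nats

Unlike KL divergence, JSD is symmetric and bounded: 0 ≤ JSD ≤ log(2).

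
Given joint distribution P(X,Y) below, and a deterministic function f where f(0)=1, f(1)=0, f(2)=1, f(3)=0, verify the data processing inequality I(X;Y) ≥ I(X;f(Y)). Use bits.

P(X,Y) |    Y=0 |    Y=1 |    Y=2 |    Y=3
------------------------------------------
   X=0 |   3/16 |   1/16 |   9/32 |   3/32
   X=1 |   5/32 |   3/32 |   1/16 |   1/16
I(X;Y) = 0.0742, I(X;f(Y)) = 0.0215, inequality holds: 0.0742 ≥ 0.0215

Data Processing Inequality: For any Markov chain X → Y → Z, we have I(X;Y) ≥ I(X;Z).

Here Z = f(Y) is a deterministic function of Y, forming X → Y → Z.

Original I(X;Y) = 0.0742 bits

After applying f:
P(X,Z) where Z=f(Y):
- P(X,Z=0) = P(X,Y=1) + P(X,Y=3)
- P(X,Z=1) = P(X,Y=0) + P(X,Y=2)

I(X;Z) = I(X;f(Y)) = 0.0215 bits

Verification: 0.0742 ≥ 0.0215 ✓

Information cannot be created by processing; the function f can only lose information about X.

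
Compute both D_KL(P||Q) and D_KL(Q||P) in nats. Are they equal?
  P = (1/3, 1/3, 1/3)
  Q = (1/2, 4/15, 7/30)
D_KL(P||Q) = 0.0581, D_KL(Q||P) = 0.0600

KL divergence is not symmetric: D_KL(P||Q) ≠ D_KL(Q||P) in general.

D_KL(P||Q) = 0.0581 nats
D_KL(Q||P) = 0.0600 nats

No, they are not equal!

This asymmetry is why KL divergence is not a true distance metric.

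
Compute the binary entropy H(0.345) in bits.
0.9295 bits

The binary entropy function is:
H(p) = -p log(p) - (1-p) log(1-p)

H(0.345) = -0.345 × log_2(0.345) - 0.655 × log_2(0.655)
H(0.345) = 0.9295 bits

Note: Binary entropy is maximized at p=0.5 (H=1 bit) and minimized at p=0 or p=1 (H=0).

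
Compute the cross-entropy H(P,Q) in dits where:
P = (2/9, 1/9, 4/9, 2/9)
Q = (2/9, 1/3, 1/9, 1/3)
0.7283 dits

Cross-entropy: H(P,Q) = -Σ p(x) log q(x)

Alternatively: H(P,Q) = H(P) + D_KL(P||Q)
H(P) = 0.5529 dits
D_KL(P||Q) = 0.1754 dits

H(P,Q) = 0.5529 + 0.1754 = 0.7283 dits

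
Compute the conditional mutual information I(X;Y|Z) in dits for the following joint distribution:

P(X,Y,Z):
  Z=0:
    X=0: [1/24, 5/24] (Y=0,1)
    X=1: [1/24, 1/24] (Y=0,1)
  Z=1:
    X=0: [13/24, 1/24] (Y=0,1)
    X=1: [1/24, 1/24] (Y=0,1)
0.0262 dits

Conditional mutual information: I(X;Y|Z) = H(X|Z) + H(Y|Z) - H(X,Y|Z)

H(Z) = 0.2764
H(X,Z) = 0.4669 → H(X|Z) = 0.1905
H(Y,Z) = 0.4669 → H(Y|Z) = 0.1905
H(X,Y,Z) = 0.6312 → H(X,Y|Z) = 0.3548

I(X;Y|Z) = 0.1905 + 0.1905 - 0.3548 = 0.0262 dits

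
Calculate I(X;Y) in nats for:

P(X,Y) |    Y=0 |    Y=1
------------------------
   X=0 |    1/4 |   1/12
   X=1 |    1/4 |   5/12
0.0647 nats

Mutual information: I(X;Y) = H(X) + H(Y) - H(X,Y)

Marginals:
P(X) = (1/3, 2/3), H(X) = 0.6365 nats
P(Y) = (1/2, 1/2), H(Y) = 0.6931 nats

Joint entropy: H(X,Y) = 1.2650 nats

I(X;Y) = 0.6365 + 0.6931 - 1.2650 = 0.0647 nats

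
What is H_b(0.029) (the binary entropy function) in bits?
0.1894 bits

The binary entropy function is:
H(p) = -p log(p) - (1-p) log(1-p)

H(0.029) = -0.029 × log_2(0.029) - 0.971 × log_2(0.971)
H(0.029) = 0.1894 bits

Note: Binary entropy is maximized at p=0.5 (H=1 bit) and minimized at p=0 or p=1 (H=0).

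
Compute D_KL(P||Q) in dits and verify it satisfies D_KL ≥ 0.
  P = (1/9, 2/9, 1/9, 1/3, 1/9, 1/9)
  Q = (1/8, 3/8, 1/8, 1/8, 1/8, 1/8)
0.0688 dits

KL divergence satisfies the Gibbs inequality: D_KL(P||Q) ≥ 0 for all distributions P, Q.

D_KL(P||Q) = Σ p(x) log(p(x)/q(x))
Term by term:
  x=0: 1/9 × log_10[(1/9)/(1/8)] = -0.0057
  x=1: 2/9 × log_10[(2/9)/(3/8)] = -0.0505
  x=2: 1/9 × log_10[(1/9)/(1/8)] = -0.0057
  x=3: 1/3 × log_10[(1/3)/(1/8)] = 0.1420
  x=4: 1/9 × log_10[(1/9)/(1/8)] = -0.0057
  x=5: 1/9 × log_10[(1/9)/(1/8)] = -0.0057
D_KL(P||Q) = 0.0688 dits

D_KL(P||Q) = 0.0688 ≥ 0 ✓

This non-negativity is a fundamental property: relative entropy cannot be negative because it measures how different Q is from P.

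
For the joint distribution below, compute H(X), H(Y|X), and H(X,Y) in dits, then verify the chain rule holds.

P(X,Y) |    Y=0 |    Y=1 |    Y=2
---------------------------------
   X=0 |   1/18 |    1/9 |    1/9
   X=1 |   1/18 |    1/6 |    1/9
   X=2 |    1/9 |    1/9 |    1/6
H(X,Y) = 0.9290, H(X) = 0.4731, H(Y|X) = 0.4559 (all in dits)

Chain rule: H(X,Y) = H(X) + H(Y|X)

Left side — joint entropy directly:
H(X,Y) = -Σ p(x,y) log p(x,y) = 0.9290 dits

Right side — compute H(Y|X) from the conditional distributions:
P(X) = (5/18, 1/3, 7/18), so H(X) = 0.4731 dits
H(Y|X) = Σ_x P(X=x) · H(Y|X=x):
  P(Y|X=0) = (1/5, 2/5, 2/5), H(Y|X=0) = 0.4581, weight P(X=0) = 5/18
  P(Y|X=1) = (1/6, 1/2, 1/3), H(Y|X=1) = 0.4392, weight P(X=1) = 1/3
  P(Y|X=2) = (2/7, 2/7, 3/7), H(Y|X=2) = 0.4686, weight P(X=2) = 7/18
H(Y|X) = 0.4559 dits

H(X) + H(Y|X) = 0.4731 + 0.4559 = 0.9290 dits

Both sides equal 0.9290 dits. ✓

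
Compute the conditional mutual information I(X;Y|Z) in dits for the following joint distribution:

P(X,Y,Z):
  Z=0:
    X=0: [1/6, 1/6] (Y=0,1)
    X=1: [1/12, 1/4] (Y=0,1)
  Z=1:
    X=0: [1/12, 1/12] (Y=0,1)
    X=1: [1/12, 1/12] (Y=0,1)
0.0098 dits

Conditional mutual information: I(X;Y|Z) = H(X|Z) + H(Y|Z) - H(X,Y|Z)

H(Z) = 0.2764
H(X,Z) = 0.5775 → H(X|Z) = 0.3010
H(Y,Z) = 0.5683 → H(Y|Z) = 0.2919
H(X,Y,Z) = 0.8596 → H(X,Y|Z) = 0.5831

I(X;Y|Z) = 0.3010 + 0.2919 - 0.5831 = 0.0098 dits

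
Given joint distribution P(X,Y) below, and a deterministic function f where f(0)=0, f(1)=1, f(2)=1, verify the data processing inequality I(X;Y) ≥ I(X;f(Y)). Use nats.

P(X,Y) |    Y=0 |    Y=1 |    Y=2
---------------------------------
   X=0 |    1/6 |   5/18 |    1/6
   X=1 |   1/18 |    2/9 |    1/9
I(X;Y) = 0.0129, I(X;f(Y)) = 0.0121, inequality holds: 0.0129 ≥ 0.0121

Data Processing Inequality: For any Markov chain X → Y → Z, we have I(X;Y) ≥ I(X;Z).

Here Z = f(Y) is a deterministic function of Y, forming X → Y → Z.

Original I(X;Y) = 0.0129 nats

After applying f:
P(X,Z) where Z=f(Y):
- P(X,Z=0) = P(X,Y=0)
- P(X,Z=1) = P(X,Y=1) + P(X,Y=2)

I(X;Z) = I(X;f(Y)) = 0.0121 nats

Verification: 0.0129 ≥ 0.0121 ✓

Information cannot be created by processing; the function f can only lose information about X.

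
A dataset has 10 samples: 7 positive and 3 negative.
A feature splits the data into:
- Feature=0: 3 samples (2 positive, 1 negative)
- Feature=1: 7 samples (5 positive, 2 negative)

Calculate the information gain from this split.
0.0016 bits

Information Gain = H(Y) - H(Y|Feature)

Before split:
P(positive) = 7/10 = 0.7000
H(Y) = 0.8813 bits

After split:
Feature=0: H = 0.9183 bits (weight = 3/10)
Feature=1: H = 0.8631 bits (weight = 7/10)
H(Y|Feature) = (3/10)×0.9183 + (7/10)×0.8631 = 0.8797 bits

Information Gain = 0.8813 - 0.8797 = 0.0016 bits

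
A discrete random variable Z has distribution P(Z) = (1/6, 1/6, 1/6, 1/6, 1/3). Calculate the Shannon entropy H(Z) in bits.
2.2516 bits

Shannon entropy is H(X) = -Σ p(x) log p(x).

For P = (1/6, 1/6, 1/6, 1/6, 1/3):
H = -1/6 × log_2(1/6) -1/6 × log_2(1/6) -1/6 × log_2(1/6) -1/6 × log_2(1/6) -1/3 × log_2(1/3)
H = 2.2516 bits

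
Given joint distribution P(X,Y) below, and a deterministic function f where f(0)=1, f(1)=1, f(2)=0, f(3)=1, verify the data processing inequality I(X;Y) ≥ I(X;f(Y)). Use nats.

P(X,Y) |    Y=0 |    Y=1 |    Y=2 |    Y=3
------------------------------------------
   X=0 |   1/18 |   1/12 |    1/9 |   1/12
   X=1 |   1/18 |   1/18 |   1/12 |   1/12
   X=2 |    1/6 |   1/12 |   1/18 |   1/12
I(X;Y) = 0.0450, I(X;f(Y)) = 0.0210, inequality holds: 0.0450 ≥ 0.0210

Data Processing Inequality: For any Markov chain X → Y → Z, we have I(X;Y) ≥ I(X;Z).

Here Z = f(Y) is a deterministic function of Y, forming X → Y → Z.

Original I(X;Y) = 0.0450 nats

After applying f:
P(X,Z) where Z=f(Y):
- P(X,Z=0) = P(X,Y=2)
- P(X,Z=1) = P(X,Y=0) + P(X,Y=1) + P(X,Y=3)

I(X;Z) = I(X;f(Y)) = 0.0210 nats

Verification: 0.0450 ≥ 0.0210 ✓

Information cannot be created by processing; the function f can only lose information about X.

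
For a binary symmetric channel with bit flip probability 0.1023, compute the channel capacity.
0.5238 bits

For a binary symmetric channel (BSC) with error probability p:
Capacity C = 1 - H(p) bits per symbol

where H(p) = -p log₂(p) - (1-p) log₂(1-p) is the binary entropy function.

H(0.1023) = 0.4762 bits
C = 1 - 0.4762 = 0.5238 bits per symbol

This means we can reliably transmit up to 0.5238 bits of information per channel use.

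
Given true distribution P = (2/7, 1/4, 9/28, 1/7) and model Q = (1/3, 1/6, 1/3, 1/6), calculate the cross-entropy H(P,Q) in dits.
0.5954 dits

Cross-entropy: H(P,Q) = -Σ p(x) log q(x)

Alternatively: H(P,Q) = H(P) + D_KL(P||Q)
H(P) = 0.5851 dits
D_KL(P||Q) = 0.0103 dits

H(P,Q) = 0.5851 + 0.0103 = 0.5954 dits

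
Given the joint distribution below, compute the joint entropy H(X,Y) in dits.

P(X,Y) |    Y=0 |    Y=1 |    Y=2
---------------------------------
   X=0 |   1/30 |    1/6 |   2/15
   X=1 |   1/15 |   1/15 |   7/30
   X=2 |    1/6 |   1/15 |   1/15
0.8864 dits

Joint entropy is H(X,Y) = -Σ_{x,y} p(x,y) log p(x,y).

Summing over all non-zero entries:
H(X,Y) = -[1/30·log_10(1/30) + 1/6·log_10(1/6) + 2/15·log_10(2/15) + 1/15·log_10(1/15) + 1/15·log_10(1/15) + 7/30·log_10(7/30) + 1/6·log_10(1/6) + 1/15·log_10(1/15) + 1/15·log_10(1/15)]
H(X,Y) = 0.8864 dits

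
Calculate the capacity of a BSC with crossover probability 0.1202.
0.4701 bits

For a binary symmetric channel (BSC) with error probability p:
Capacity C = 1 - H(p) bits per symbol

where H(p) = -p log₂(p) - (1-p) log₂(1-p) is the binary entropy function.

H(0.1202) = 0.5299 bits
C = 1 - 0.5299 = 0.4701 bits per symbol

This means we can reliably transmit up to 0.4701 bits of information per channel use.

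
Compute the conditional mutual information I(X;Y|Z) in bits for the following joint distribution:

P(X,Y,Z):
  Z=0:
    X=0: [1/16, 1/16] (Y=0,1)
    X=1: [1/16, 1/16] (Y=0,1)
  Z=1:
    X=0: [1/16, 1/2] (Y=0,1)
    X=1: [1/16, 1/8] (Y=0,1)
0.0323 bits

Conditional mutual information: I(X;Y|Z) = H(X|Z) + H(Y|Z) - H(X,Y|Z)

H(Z) = 0.8113
H(X,Z) = 1.6697 → H(X|Z) = 0.8585
H(Y,Z) = 1.5488 → H(Y|Z) = 0.7375
H(X,Y,Z) = 2.3750 → H(X,Y|Z) = 1.5637

I(X;Y|Z) = 0.8585 + 0.7375 - 1.5637 = 0.0323 bits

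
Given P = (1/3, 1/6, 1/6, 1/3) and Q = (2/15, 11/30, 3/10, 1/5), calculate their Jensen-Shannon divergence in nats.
0.0594 nats

Jensen-Shannon divergence is:
JSD(P||Q) = 0.5 × D_KL(P||M) + 0.5 × D_KL(Q||M)
where M = 0.5 × (P + Q) is the mixture distribution.

M = 0.5 × (1/3, 1/6, 1/6, 1/3) + 0.5 × (2/15, 11/30, 3/10, 1/5) = (7/30, 4/15, 7/30, 4/15)

D_KL(P||M) = 0.0589 nats
D_KL(Q||M) = 0.0600 nats

JSD(P||Q) = 0.5 × 0.0589 + 0.5 × 0.0600 = 0.0594 nats

Unlike KL divergence, JSD is symmetric and bounded: 0 ≤ JSD ≤ log(2).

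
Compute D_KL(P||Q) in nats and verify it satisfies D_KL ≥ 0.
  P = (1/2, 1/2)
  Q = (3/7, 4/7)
0.0103 nats

KL divergence satisfies the Gibbs inequality: D_KL(P||Q) ≥ 0 for all distributions P, Q.

D_KL(P||Q) = Σ p(x) log(p(x)/q(x))
Term by term:
  x=0: 1/2 × log_e[(1/2)/(3/7)] = 0.0771
  x=1: 1/2 × log_e[(1/2)/(4/7)] = -0.0668
D_KL(P||Q) = 0.0103 nats

D_KL(P||Q) = 0.0103 ≥ 0 ✓

This non-negativity is a fundamental property: relative entropy cannot be negative because it measures how different Q is from P.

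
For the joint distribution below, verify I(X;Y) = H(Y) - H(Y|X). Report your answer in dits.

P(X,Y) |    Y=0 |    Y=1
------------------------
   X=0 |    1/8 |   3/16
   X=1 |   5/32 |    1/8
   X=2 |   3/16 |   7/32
I(X;Y) = 0.0032 dits

Mutual information has multiple equivalent forms:
- I(X;Y) = H(X) - H(X|Y)
- I(X;Y) = H(Y) - H(Y|X)
- I(X;Y) = H(X) + H(Y) - H(X,Y)

Computing all quantities:
H(X) = 0.4717, H(Y) = 0.3002, H(X,Y) = 0.7687
H(X|Y) = 0.4686, H(Y|X) = 0.2970

Verification:
H(X) - H(X|Y) = 0.4717 - 0.4686 = 0.0032
H(Y) - H(Y|X) = 0.3002 - 0.2970 = 0.0032
H(X) + H(Y) - H(X,Y) = 0.4717 + 0.3002 - 0.7687 = 0.0032

All forms give I(X;Y) = 0.0032 dits. ✓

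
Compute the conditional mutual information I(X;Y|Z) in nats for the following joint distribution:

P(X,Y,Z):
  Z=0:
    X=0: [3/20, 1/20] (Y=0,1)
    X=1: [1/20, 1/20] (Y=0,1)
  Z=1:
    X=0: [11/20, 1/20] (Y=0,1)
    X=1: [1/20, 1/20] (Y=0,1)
0.0548 nats

Conditional mutual information: I(X;Y|Z) = H(X|Z) + H(Y|Z) - H(X,Y|Z)

H(Z) = 0.6109
H(X,Z) = 1.0889 → H(X|Z) = 0.4780
H(Y,Z) = 1.0889 → H(Y|Z) = 0.4780
H(X,Y,Z) = 1.5121 → H(X,Y|Z) = 0.9012

I(X;Y|Z) = 0.4780 + 0.4780 - 0.9012 = 0.0548 nats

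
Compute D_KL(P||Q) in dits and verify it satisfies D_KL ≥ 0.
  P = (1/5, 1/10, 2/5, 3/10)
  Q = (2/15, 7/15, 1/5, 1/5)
0.1416 dits

KL divergence satisfies the Gibbs inequality: D_KL(P||Q) ≥ 0 for all distributions P, Q.

D_KL(P||Q) = Σ p(x) log(p(x)/q(x))
Term by term:
  x=0: 1/5 × log_10[(1/5)/(2/15)] = 0.0352
  x=1: 1/10 × log_10[(1/10)/(7/15)] = -0.0669
  x=2: 2/5 × log_10[(2/5)/(1/5)] = 0.1204
  x=3: 3/10 × log_10[(3/10)/(1/5)] = 0.0528
D_KL(P||Q) = 0.1416 dits

D_KL(P||Q) = 0.1416 ≥ 0 ✓

This non-negativity is a fundamental property: relative entropy cannot be negative because it measures how different Q is from P.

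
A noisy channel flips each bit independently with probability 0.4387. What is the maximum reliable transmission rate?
0.0109 bits

For a binary symmetric channel (BSC) with error probability p:
Capacity C = 1 - H(p) bits per symbol

where H(p) = -p log₂(p) - (1-p) log₂(1-p) is the binary entropy function.

H(0.4387) = 0.9891 bits
C = 1 - 0.9891 = 0.0109 bits per symbol

This means we can reliably transmit up to 0.0109 bits of information per channel use.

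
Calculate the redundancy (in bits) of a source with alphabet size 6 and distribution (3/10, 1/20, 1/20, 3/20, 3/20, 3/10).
0.2895 bits

Redundancy measures how far a source is from maximum entropy:
R = H_max - H(X)

Maximum entropy for 6 symbols: H_max = log_2(6) = 2.5850 bits
Actual entropy: H(X) = 2.2955 bits
Redundancy: R = 2.5850 - 2.2955 = 0.2895 bits

This redundancy represents potential for compression: the source could be compressed by 0.2895 bits per symbol.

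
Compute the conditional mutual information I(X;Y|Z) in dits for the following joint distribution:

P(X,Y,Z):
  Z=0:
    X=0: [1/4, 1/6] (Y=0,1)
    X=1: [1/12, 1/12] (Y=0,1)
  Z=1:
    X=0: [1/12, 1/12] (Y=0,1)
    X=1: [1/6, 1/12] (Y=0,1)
0.0036 dits

Conditional mutual information: I(X;Y|Z) = H(X|Z) + H(Y|Z) - H(X,Y|Z)

H(Z) = 0.2950
H(X,Z) = 0.5683 → H(X|Z) = 0.2734
H(Y,Z) = 0.5898 → H(Y|Z) = 0.2948
H(X,Y,Z) = 0.8596 → H(X,Y|Z) = 0.5646

I(X;Y|Z) = 0.2734 + 0.2948 - 0.5646 = 0.0036 dits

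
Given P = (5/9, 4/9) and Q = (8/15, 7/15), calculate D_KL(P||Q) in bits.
0.0014 bits

KL divergence: D_KL(P||Q) = Σ p(x) log(p(x)/q(x))

Computing term by term:
  x=0: 5/9 × log_2[(5/9)/(8/15)] = 5/9 × 0.0589 = 0.0327
  x=1: 4/9 × log_2[(4/9)/(7/15)] = 4/9 × -0.0704 = -0.0313

D_KL(P||Q) = 0.0014 bits

Note: KL divergence is always non-negative and equals 0 iff P = Q.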